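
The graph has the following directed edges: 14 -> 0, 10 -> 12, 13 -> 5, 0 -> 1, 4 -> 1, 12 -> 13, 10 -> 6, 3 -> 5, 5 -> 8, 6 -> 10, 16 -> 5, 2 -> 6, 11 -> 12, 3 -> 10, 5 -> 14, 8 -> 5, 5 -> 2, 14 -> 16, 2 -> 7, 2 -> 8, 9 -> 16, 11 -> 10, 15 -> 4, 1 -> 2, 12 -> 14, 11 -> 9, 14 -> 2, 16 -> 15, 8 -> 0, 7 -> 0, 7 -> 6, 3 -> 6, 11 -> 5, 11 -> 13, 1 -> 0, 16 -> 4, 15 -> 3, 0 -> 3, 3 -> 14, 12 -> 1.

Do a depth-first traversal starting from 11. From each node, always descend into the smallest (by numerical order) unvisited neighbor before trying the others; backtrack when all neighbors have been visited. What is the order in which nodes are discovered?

Visit 11
11 → 5
5 → 2
2 → 6
6 → 10
10 → 12
12 → 1
1 → 0
0 → 3
3 → 14
14 → 16
16 → 4
16 → 15
12 → 13
2 → 7
2 → 8
11 → 9

11, 5, 2, 6, 10, 12, 1, 0, 3, 14, 16, 4, 15, 13, 7, 8, 9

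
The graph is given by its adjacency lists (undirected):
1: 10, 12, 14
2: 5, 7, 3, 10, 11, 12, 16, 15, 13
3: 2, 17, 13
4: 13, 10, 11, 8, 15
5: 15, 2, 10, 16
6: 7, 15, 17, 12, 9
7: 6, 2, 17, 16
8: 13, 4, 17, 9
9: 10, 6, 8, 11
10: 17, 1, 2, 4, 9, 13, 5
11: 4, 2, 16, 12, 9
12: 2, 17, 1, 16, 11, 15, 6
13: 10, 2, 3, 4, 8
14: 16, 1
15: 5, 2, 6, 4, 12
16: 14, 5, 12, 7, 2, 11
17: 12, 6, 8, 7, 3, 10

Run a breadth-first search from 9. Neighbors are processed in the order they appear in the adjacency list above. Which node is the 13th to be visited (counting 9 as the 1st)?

15

Visit 9; enqueue 10, 6, 8, 11 → queue [10, 6, 8, 11]
Visit 10; enqueue 17, 1, 2, 4, 13, 5 → queue [6, 8, 11, 17, 1, 2, 4, 13, 5]
Visit 6; enqueue 7, 15, 12 → queue [8, 11, 17, 1, 2, 4, 13, 5, 7, 15, 12]
Visit 8 → queue [11, 17, 1, 2, 4, 13, 5, 7, 15, 12]
Visit 11; enqueue 16 → queue [17, 1, 2, 4, 13, 5, 7, 15, 12, 16]
Visit 17; enqueue 3 → queue [1, 2, 4, 13, 5, 7, 15, 12, 16, 3]
Visit 1; enqueue 14 → queue [2, 4, 13, 5, 7, 15, 12, 16, 3, 14]
Visit 2 → queue [4, 13, 5, 7, 15, 12, 16, 3, 14]
Visit 4 → queue [13, 5, 7, 15, 12, 16, 3, 14]
Visit 13 → queue [5, 7, 15, 12, 16, 3, 14]
Visit 5 → queue [7, 15, 12, 16, 3, 14]
Visit 7 → queue [15, 12, 16, 3, 14]
Visit 15 → queue [12, 16, 3, 14]
Visit 12 → queue [16, 3, 14]
Visit 16 → queue [3, 14]
Visit 3 → queue [14]
Visit 14 → queue []

Visit order: 9, 10, 6, 8, 11, 17, 1, 2, 4, 13, 5, 7, 15, 12, 16, 3, 14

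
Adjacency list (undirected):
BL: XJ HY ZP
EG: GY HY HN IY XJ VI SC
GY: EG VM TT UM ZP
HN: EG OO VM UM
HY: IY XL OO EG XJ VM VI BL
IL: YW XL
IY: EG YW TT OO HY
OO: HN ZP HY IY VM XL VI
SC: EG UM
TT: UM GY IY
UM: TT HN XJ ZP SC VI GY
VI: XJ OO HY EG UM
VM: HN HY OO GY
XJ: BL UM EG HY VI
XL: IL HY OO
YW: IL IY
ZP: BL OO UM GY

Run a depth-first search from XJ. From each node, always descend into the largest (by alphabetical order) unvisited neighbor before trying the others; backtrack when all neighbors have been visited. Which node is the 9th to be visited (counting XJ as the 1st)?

IY

Visit XJ
XJ → VI
VI → UM
UM → ZP
ZP → OO
OO → XL
XL → IL
IL → YW
YW → IY
IY → TT
TT → GY
GY → VM
VM → HY
HY → EG
EG → SC
EG → HN
HY → BL

Visit order: XJ, VI, UM, ZP, OO, XL, IL, YW, IY, TT, GY, VM, HY, EG, SC, HN, BL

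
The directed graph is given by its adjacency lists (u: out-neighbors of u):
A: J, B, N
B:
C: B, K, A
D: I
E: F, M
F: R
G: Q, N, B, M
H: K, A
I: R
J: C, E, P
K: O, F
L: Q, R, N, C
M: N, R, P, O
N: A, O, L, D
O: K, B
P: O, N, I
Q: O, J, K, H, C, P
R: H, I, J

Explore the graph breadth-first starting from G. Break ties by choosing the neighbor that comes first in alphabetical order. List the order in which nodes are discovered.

G B M N Q O P R A D L C H J K I E F

Visit G; enqueue B, M, N, Q → queue [B, M, N, Q]
Visit B → queue [M, N, Q]
Visit M; enqueue O, P, R → queue [N, Q, O, P, R]
Visit N; enqueue A, D, L → queue [Q, O, P, R, A, D, L]
Visit Q; enqueue C, H, J, K → queue [O, P, R, A, D, L, C, H, J, K]
Visit O → queue [P, R, A, D, L, C, H, J, K]
Visit P; enqueue I → queue [R, A, D, L, C, H, J, K, I]
Visit R → queue [A, D, L, C, H, J, K, I]
Visit A → queue [D, L, C, H, J, K, I]
Visit D → queue [L, C, H, J, K, I]
Visit L → queue [C, H, J, K, I]
Visit C → queue [H, J, K, I]
Visit H → queue [J, K, I]
Visit J; enqueue E → queue [K, I, E]
Visit K; enqueue F → queue [I, E, F]
Visit I → queue [E, F]
Visit E → queue [F]
Visit F → queue []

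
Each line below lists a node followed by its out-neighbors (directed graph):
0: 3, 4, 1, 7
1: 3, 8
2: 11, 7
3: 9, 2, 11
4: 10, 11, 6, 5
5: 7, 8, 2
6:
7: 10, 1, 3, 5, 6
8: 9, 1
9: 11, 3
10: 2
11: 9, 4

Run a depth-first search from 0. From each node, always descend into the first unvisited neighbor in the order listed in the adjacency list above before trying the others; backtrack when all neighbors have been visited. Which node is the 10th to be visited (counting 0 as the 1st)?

8

Visit 0
0 → 3
3 → 9
9 → 11
11 → 4
4 → 10
10 → 2
2 → 7
7 → 1
1 → 8
7 → 5
7 → 6

Visit order: 0, 3, 9, 11, 4, 10, 2, 7, 1, 8, 5, 6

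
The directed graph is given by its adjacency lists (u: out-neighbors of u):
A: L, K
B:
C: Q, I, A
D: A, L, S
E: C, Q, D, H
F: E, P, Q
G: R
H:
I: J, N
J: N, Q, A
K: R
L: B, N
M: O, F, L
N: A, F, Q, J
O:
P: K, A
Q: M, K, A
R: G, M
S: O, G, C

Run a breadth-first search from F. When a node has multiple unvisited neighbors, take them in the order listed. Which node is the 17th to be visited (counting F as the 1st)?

N

Visit F; enqueue E, P, Q → queue [E, P, Q]
Visit E; enqueue C, D, H → queue [P, Q, C, D, H]
Visit P; enqueue K, A → queue [Q, C, D, H, K, A]
Visit Q; enqueue M → queue [C, D, H, K, A, M]
Visit C; enqueue I → queue [D, H, K, A, M, I]
Visit D; enqueue L, S → queue [H, K, A, M, I, L, S]
Visit H → queue [K, A, M, I, L, S]
Visit K; enqueue R → queue [A, M, I, L, S, R]
Visit A → queue [M, I, L, S, R]
Visit M; enqueue O → queue [I, L, S, R, O]
Visit I; enqueue J, N → queue [L, S, R, O, J, N]
Visit L; enqueue B → queue [S, R, O, J, N, B]
Visit S; enqueue G → queue [R, O, J, N, B, G]
Visit R → queue [O, J, N, B, G]
Visit O → queue [J, N, B, G]
Visit J → queue [N, B, G]
Visit N → queue [B, G]
Visit B → queue [G]
Visit G → queue []

Visit order: F, E, P, Q, C, D, H, K, A, M, I, L, S, R, O, J, N, B, G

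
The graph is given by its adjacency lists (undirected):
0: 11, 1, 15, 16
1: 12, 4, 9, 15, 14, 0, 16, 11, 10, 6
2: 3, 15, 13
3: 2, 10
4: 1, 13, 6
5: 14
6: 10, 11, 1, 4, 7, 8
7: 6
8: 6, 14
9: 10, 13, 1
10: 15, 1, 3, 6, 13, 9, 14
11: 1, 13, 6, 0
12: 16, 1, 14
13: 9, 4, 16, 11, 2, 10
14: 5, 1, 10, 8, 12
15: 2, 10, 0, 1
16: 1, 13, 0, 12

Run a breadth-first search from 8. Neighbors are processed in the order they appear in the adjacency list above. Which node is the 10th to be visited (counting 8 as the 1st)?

12

Visit 8; enqueue 6, 14 → queue [6, 14]
Visit 6; enqueue 10, 11, 1, 4, 7 → queue [14, 10, 11, 1, 4, 7]
Visit 14; enqueue 5, 12 → queue [10, 11, 1, 4, 7, 5, 12]
Visit 10; enqueue 15, 3, 13, 9 → queue [11, 1, 4, 7, 5, 12, 15, 3, 13, 9]
Visit 11; enqueue 0 → queue [1, 4, 7, 5, 12, 15, 3, 13, 9, 0]
Visit 1; enqueue 16 → queue [4, 7, 5, 12, 15, 3, 13, 9, 0, 16]
Visit 4 → queue [7, 5, 12, 15, 3, 13, 9, 0, 16]
Visit 7 → queue [5, 12, 15, 3, 13, 9, 0, 16]
Visit 5 → queue [12, 15, 3, 13, 9, 0, 16]
Visit 12 → queue [15, 3, 13, 9, 0, 16]
Visit 15; enqueue 2 → queue [3, 13, 9, 0, 16, 2]
Visit 3 → queue [13, 9, 0, 16, 2]
Visit 13 → queue [9, 0, 16, 2]
Visit 9 → queue [0, 16, 2]
Visit 0 → queue [16, 2]
Visit 16 → queue [2]
Visit 2 → queue []

Visit order: 8, 6, 14, 10, 11, 1, 4, 7, 5, 12, 15, 3, 13, 9, 0, 16, 2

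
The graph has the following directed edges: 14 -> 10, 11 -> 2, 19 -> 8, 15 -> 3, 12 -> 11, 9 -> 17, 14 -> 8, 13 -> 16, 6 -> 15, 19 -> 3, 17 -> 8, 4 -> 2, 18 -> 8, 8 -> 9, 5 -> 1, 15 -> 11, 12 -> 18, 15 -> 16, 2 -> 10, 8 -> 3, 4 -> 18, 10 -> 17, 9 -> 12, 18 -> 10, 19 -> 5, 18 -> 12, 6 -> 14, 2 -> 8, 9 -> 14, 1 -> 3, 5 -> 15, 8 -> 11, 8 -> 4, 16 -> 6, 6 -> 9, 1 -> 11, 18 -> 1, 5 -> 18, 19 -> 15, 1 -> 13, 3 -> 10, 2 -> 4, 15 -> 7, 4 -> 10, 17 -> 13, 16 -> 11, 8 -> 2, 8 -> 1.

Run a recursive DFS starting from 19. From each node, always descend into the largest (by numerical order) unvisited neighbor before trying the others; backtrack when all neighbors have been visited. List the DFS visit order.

Visit 19
19 → 15
15 → 16
16 → 11
11 → 2
2 → 10
10 → 17
17 → 13
17 → 8
8 → 9
9 → 14
9 → 12
12 → 18
18 → 1
1 → 3
8 → 4
16 → 6
15 → 7
19 → 5

19 → 15 → 16 → 11 → 2 → 10 → 17 → 13 → 8 → 9 → 14 → 12 → 18 → 1 → 3 → 4 → 6 → 7 → 5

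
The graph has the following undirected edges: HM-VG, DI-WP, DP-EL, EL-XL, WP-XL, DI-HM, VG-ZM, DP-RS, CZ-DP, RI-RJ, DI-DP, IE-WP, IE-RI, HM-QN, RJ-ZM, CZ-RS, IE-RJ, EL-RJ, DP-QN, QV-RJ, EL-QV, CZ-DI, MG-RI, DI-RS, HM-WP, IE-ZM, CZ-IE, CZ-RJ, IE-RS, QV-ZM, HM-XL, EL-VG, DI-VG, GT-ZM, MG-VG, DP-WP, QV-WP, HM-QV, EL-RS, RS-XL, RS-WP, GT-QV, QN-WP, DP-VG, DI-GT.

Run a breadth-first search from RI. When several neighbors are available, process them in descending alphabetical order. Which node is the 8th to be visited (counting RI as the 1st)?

CZ

Visit RI; enqueue RJ, MG, IE → queue [RJ, MG, IE]
Visit RJ; enqueue ZM, QV, EL, CZ → queue [MG, IE, ZM, QV, EL, CZ]
Visit MG; enqueue VG → queue [IE, ZM, QV, EL, CZ, VG]
Visit IE; enqueue WP, RS → queue [ZM, QV, EL, CZ, VG, WP, RS]
Visit ZM; enqueue GT → queue [QV, EL, CZ, VG, WP, RS, GT]
Visit QV; enqueue HM → queue [EL, CZ, VG, WP, RS, GT, HM]
Visit EL; enqueue XL, DP → queue [CZ, VG, WP, RS, GT, HM, XL, DP]
Visit CZ; enqueue DI → queue [VG, WP, RS, GT, HM, XL, DP, DI]
Visit VG → queue [WP, RS, GT, HM, XL, DP, DI]
Visit WP; enqueue QN → queue [RS, GT, HM, XL, DP, DI, QN]
Visit RS → queue [GT, HM, XL, DP, DI, QN]
Visit GT → queue [HM, XL, DP, DI, QN]
Visit HM → queue [XL, DP, DI, QN]
Visit XL → queue [DP, DI, QN]
Visit DP → queue [DI, QN]
Visit DI → queue [QN]
Visit QN → queue []

Visit order: RI, RJ, MG, IE, ZM, QV, EL, CZ, VG, WP, RS, GT, HM, XL, DP, DI, QN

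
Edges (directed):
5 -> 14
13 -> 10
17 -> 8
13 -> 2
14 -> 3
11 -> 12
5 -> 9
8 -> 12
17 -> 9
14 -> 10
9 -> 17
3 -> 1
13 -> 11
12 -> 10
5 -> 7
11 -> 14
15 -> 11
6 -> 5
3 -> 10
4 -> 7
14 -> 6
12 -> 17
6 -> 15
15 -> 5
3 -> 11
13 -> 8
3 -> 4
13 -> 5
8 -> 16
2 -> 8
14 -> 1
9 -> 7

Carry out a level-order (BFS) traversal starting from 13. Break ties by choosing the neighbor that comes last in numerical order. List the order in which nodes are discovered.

Visit 13; enqueue 11, 10, 8, 5, 2 → queue [11, 10, 8, 5, 2]
Visit 11; enqueue 14, 12 → queue [10, 8, 5, 2, 14, 12]
Visit 10 → queue [8, 5, 2, 14, 12]
Visit 8; enqueue 16 → queue [5, 2, 14, 12, 16]
Visit 5; enqueue 9, 7 → queue [2, 14, 12, 16, 9, 7]
Visit 2 → queue [14, 12, 16, 9, 7]
Visit 14; enqueue 6, 3, 1 → queue [12, 16, 9, 7, 6, 3, 1]
Visit 12; enqueue 17 → queue [16, 9, 7, 6, 3, 1, 17]
Visit 16 → queue [9, 7, 6, 3, 1, 17]
Visit 9 → queue [7, 6, 3, 1, 17]
Visit 7 → queue [6, 3, 1, 17]
Visit 6; enqueue 15 → queue [3, 1, 17, 15]
Visit 3; enqueue 4 → queue [1, 17, 15, 4]
Visit 1 → queue [17, 15, 4]
Visit 17 → queue [15, 4]
Visit 15 → queue [4]
Visit 4 → queue []

13 11 10 8 5 2 14 12 16 9 7 6 3 1 17 15 4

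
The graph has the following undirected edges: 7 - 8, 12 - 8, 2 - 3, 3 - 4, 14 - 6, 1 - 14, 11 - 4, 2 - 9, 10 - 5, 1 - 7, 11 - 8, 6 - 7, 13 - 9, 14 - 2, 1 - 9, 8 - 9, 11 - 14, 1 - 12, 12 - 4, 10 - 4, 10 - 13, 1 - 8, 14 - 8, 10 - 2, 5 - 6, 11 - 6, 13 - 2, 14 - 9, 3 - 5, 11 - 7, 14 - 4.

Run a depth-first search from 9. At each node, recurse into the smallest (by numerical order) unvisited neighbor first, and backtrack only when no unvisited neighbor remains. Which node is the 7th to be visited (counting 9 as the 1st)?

Visit 9
9 → 1
1 → 7
7 → 6
6 → 5
5 → 3
3 → 2
2 → 10
10 → 4
4 → 11
11 → 8
8 → 12
8 → 14
10 → 13

Visit order: 9, 1, 7, 6, 5, 3, 2, 10, 4, 11, 8, 12, 14, 13

2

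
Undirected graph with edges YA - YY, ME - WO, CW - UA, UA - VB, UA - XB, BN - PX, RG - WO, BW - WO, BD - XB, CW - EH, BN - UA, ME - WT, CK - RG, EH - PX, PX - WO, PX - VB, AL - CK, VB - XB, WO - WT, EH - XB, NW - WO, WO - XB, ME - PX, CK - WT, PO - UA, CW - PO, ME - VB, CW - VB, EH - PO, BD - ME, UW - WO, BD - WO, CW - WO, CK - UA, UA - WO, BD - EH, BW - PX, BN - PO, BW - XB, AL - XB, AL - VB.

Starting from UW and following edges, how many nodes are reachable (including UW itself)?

18

BFS from UW visits: UW, WO, BD, BW, CW, ME, NW, PX, RG, UA, WT, XB, EH, PO, VB, BN, CK, AL
Reachable nodes: 18 of 20 total.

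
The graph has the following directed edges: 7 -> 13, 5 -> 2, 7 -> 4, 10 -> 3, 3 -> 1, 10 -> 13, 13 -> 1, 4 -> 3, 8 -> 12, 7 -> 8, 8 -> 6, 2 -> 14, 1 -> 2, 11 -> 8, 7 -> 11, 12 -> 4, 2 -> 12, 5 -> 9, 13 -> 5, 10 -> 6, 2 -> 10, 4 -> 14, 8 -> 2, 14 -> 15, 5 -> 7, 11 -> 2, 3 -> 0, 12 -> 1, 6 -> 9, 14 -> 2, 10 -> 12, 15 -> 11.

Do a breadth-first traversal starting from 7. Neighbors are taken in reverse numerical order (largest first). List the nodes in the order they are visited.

7, 13, 11, 8, 4, 5, 1, 2, 12, 6, 14, 3, 9, 10, 15, 0

Visit 7; enqueue 13, 11, 8, 4 → queue [13, 11, 8, 4]
Visit 13; enqueue 5, 1 → queue [11, 8, 4, 5, 1]
Visit 11; enqueue 2 → queue [8, 4, 5, 1, 2]
Visit 8; enqueue 12, 6 → queue [4, 5, 1, 2, 12, 6]
Visit 4; enqueue 14, 3 → queue [5, 1, 2, 12, 6, 14, 3]
Visit 5; enqueue 9 → queue [1, 2, 12, 6, 14, 3, 9]
Visit 1 → queue [2, 12, 6, 14, 3, 9]
Visit 2; enqueue 10 → queue [12, 6, 14, 3, 9, 10]
Visit 12 → queue [6, 14, 3, 9, 10]
Visit 6 → queue [14, 3, 9, 10]
Visit 14; enqueue 15 → queue [3, 9, 10, 15]
Visit 3; enqueue 0 → queue [9, 10, 15, 0]
Visit 9 → queue [10, 15, 0]
Visit 10 → queue [15, 0]
Visit 15 → queue [0]
Visit 0 → queue []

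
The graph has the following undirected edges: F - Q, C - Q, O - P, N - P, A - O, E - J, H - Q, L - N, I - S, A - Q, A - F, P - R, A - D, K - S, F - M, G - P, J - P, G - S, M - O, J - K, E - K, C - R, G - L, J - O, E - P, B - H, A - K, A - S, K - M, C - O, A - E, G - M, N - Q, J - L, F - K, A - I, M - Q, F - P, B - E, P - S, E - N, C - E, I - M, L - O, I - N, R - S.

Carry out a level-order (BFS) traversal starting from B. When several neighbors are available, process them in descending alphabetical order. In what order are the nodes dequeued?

B → H → E → Q → P → N → K → J → C → A → M → F → S → R → O → G → L → I → D

Visit B; enqueue H, E → queue [H, E]
Visit H; enqueue Q → queue [E, Q]
Visit E; enqueue P, N, K, J, C, A → queue [Q, P, N, K, J, C, A]
Visit Q; enqueue M, F → queue [P, N, K, J, C, A, M, F]
Visit P; enqueue S, R, O, G → queue [N, K, J, C, A, M, F, S, R, O, G]
Visit N; enqueue L, I → queue [K, J, C, A, M, F, S, R, O, G, L, I]
Visit K → queue [J, C, A, M, F, S, R, O, G, L, I]
Visit J → queue [C, A, M, F, S, R, O, G, L, I]
Visit C → queue [A, M, F, S, R, O, G, L, I]
Visit A; enqueue D → queue [M, F, S, R, O, G, L, I, D]
Visit M → queue [F, S, R, O, G, L, I, D]
Visit F → queue [S, R, O, G, L, I, D]
Visit S → queue [R, O, G, L, I, D]
Visit R → queue [O, G, L, I, D]
Visit O → queue [G, L, I, D]
Visit G → queue [L, I, D]
Visit L → queue [I, D]
Visit I → queue [D]
Visit D → queue []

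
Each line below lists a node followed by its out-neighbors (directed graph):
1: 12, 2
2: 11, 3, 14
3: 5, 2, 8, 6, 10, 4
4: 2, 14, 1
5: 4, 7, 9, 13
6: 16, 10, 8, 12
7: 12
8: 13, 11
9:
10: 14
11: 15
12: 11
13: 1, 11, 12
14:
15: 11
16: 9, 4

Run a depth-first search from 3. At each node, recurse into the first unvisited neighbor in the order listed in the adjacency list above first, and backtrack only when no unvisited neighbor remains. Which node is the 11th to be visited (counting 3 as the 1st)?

9

Visit 3
3 → 5
5 → 4
4 → 2
2 → 11
11 → 15
2 → 14
4 → 1
1 → 12
5 → 7
5 → 9
5 → 13
3 → 8
3 → 6
6 → 16
6 → 10

Visit order: 3, 5, 4, 2, 11, 15, 14, 1, 12, 7, 9, 13, 8, 6, 16, 10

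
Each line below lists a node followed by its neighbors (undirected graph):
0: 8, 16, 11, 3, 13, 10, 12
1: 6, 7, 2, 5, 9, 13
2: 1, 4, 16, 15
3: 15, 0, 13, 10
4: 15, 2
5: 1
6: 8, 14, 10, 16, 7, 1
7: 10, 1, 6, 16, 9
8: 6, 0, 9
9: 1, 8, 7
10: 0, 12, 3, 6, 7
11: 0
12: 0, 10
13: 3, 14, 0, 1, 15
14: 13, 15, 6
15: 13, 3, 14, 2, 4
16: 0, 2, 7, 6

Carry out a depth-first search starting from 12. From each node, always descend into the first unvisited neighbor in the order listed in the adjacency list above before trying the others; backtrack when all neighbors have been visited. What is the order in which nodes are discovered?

Visit 12
12 → 0
0 → 8
8 → 6
6 → 14
14 → 13
13 → 3
3 → 15
15 → 2
2 → 1
1 → 7
7 → 10
7 → 16
7 → 9
1 → 5
2 → 4
0 → 11

12 → 0 → 8 → 6 → 14 → 13 → 3 → 15 → 2 → 1 → 7 → 10 → 16 → 9 → 5 → 4 → 11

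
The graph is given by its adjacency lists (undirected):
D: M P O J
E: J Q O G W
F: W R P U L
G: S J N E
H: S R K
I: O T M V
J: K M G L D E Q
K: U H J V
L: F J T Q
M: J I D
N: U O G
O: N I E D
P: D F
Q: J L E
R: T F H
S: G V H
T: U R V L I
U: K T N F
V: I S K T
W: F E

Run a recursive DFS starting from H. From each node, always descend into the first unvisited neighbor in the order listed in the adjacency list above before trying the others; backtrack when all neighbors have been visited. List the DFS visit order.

H, S, G, J, K, U, T, R, F, W, E, Q, L, O, N, I, M, D, P, V

Visit H
H → S
S → G
G → J
J → K
K → U
U → T
T → R
R → F
F → W
W → E
E → Q
Q → L
E → O
O → N
O → I
I → M
M → D
D → P
I → V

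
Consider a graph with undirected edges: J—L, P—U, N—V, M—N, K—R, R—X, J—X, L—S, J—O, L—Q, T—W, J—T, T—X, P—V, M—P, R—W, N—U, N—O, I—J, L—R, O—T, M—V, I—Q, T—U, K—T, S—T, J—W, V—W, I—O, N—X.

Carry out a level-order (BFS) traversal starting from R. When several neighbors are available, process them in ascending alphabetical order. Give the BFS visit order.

Visit R; enqueue K, L, W, X → queue [K, L, W, X]
Visit K; enqueue T → queue [L, W, X, T]
Visit L; enqueue J, Q, S → queue [W, X, T, J, Q, S]
Visit W; enqueue V → queue [X, T, J, Q, S, V]
Visit X; enqueue N → queue [T, J, Q, S, V, N]
Visit T; enqueue O, U → queue [J, Q, S, V, N, O, U]
Visit J; enqueue I → queue [Q, S, V, N, O, U, I]
Visit Q → queue [S, V, N, O, U, I]
Visit S → queue [V, N, O, U, I]
Visit V; enqueue M, P → queue [N, O, U, I, M, P]
Visit N → queue [O, U, I, M, P]
Visit O → queue [U, I, M, P]
Visit U → queue [I, M, P]
Visit I → queue [M, P]
Visit M → queue [P]
Visit P → queue []

R, K, L, W, X, T, J, Q, S, V, N, O, U, I, M, P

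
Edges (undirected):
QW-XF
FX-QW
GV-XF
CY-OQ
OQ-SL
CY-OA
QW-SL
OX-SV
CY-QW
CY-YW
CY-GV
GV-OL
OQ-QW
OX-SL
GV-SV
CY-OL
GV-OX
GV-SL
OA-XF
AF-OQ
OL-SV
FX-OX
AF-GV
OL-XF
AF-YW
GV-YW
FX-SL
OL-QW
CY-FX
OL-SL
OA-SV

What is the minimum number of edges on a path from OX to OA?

Level 0: OX
Level 1: FX, GV, SL, SV
Level 2: AF, CY, OA, OL, OQ, QW, XF, YW
OA first appears at level 2.

2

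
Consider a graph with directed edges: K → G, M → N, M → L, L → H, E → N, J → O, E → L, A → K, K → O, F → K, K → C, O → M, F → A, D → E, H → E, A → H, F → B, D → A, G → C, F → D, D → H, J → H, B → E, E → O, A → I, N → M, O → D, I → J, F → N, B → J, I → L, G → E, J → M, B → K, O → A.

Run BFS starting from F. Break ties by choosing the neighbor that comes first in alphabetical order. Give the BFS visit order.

Visit F; enqueue A, B, D, K, N → queue [A, B, D, K, N]
Visit A; enqueue H, I → queue [B, D, K, N, H, I]
Visit B; enqueue E, J → queue [D, K, N, H, I, E, J]
Visit D → queue [K, N, H, I, E, J]
Visit K; enqueue C, G, O → queue [N, H, I, E, J, C, G, O]
Visit N; enqueue M → queue [H, I, E, J, C, G, O, M]
Visit H → queue [I, E, J, C, G, O, M]
Visit I; enqueue L → queue [E, J, C, G, O, M, L]
Visit E → queue [J, C, G, O, M, L]
Visit J → queue [C, G, O, M, L]
Visit C → queue [G, O, M, L]
Visit G → queue [O, M, L]
Visit O → queue [M, L]
Visit M → queue [L]
Visit L → queue []

F, A, B, D, K, N, H, I, E, J, C, G, O, M, L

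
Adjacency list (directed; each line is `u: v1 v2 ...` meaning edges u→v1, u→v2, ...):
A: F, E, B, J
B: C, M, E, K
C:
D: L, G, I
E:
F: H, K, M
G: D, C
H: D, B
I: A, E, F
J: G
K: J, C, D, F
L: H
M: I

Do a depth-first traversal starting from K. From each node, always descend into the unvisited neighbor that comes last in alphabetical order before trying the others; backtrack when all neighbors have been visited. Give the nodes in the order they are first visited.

K, J, G, D, L, H, B, M, I, F, E, A, C

Visit K
K → J
J → G
G → D
D → L
L → H
H → B
B → M
M → I
I → F
I → E
I → A
B → C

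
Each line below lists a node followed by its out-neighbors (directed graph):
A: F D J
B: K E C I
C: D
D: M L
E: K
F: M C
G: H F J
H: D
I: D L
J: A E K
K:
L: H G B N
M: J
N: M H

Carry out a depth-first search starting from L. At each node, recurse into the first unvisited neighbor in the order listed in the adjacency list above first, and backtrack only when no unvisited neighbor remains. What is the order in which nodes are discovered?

L, H, D, M, J, A, F, C, E, K, G, B, I, N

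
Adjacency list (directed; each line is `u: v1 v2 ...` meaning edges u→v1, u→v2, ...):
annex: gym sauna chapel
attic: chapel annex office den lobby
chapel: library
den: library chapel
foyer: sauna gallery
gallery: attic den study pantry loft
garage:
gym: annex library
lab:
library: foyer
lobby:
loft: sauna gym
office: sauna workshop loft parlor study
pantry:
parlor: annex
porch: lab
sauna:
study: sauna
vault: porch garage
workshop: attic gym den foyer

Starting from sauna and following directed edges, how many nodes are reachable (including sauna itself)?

BFS from sauna visits: sauna
Reachable nodes: 1 of 20 total.

1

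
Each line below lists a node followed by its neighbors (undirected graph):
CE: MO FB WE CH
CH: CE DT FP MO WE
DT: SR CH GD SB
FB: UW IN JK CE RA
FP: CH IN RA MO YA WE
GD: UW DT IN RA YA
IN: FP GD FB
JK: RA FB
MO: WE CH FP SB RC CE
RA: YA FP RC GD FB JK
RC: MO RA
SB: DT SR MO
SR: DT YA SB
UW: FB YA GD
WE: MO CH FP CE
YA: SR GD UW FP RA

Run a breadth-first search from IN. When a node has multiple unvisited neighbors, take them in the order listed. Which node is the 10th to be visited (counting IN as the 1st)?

UW

Visit IN; enqueue FP, GD, FB → queue [FP, GD, FB]
Visit FP; enqueue CH, RA, MO, YA, WE → queue [GD, FB, CH, RA, MO, YA, WE]
Visit GD; enqueue UW, DT → queue [FB, CH, RA, MO, YA, WE, UW, DT]
Visit FB; enqueue JK, CE → queue [CH, RA, MO, YA, WE, UW, DT, JK, CE]
Visit CH → queue [RA, MO, YA, WE, UW, DT, JK, CE]
Visit RA; enqueue RC → queue [MO, YA, WE, UW, DT, JK, CE, RC]
Visit MO; enqueue SB → queue [YA, WE, UW, DT, JK, CE, RC, SB]
Visit YA; enqueue SR → queue [WE, UW, DT, JK, CE, RC, SB, SR]
Visit WE → queue [UW, DT, JK, CE, RC, SB, SR]
Visit UW → queue [DT, JK, CE, RC, SB, SR]
Visit DT → queue [JK, CE, RC, SB, SR]
Visit JK → queue [CE, RC, SB, SR]
Visit CE → queue [RC, SB, SR]
Visit RC → queue [SB, SR]
Visit SB → queue [SR]
Visit SR → queue []

Visit order: IN, FP, GD, FB, CH, RA, MO, YA, WE, UW, DT, JK, CE, RC, SB, SR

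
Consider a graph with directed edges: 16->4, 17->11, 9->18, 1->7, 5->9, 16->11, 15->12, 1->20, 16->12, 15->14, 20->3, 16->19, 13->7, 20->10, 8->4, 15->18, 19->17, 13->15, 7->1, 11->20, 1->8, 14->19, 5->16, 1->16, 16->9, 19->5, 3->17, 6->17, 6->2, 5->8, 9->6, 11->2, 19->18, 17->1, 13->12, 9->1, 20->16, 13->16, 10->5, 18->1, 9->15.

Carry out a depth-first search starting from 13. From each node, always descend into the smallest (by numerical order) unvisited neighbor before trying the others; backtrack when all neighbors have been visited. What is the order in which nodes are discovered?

Visit 13
13 → 7
7 → 1
1 → 8
8 → 4
1 → 16
16 → 9
9 → 6
6 → 2
6 → 17
17 → 11
11 → 20
20 → 3
20 → 10
10 → 5
9 → 15
15 → 12
15 → 14
14 → 19
19 → 18

13 7 1 8 4 16 9 6 2 17 11 20 3 10 5 15 12 14 19 18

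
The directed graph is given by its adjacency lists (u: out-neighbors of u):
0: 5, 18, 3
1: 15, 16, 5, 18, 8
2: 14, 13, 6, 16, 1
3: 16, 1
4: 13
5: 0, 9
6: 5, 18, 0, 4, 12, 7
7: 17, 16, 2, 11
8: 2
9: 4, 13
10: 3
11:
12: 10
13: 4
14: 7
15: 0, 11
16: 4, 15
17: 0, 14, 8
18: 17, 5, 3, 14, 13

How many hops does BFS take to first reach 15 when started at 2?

2

Level 0: 2
Level 1: 1, 6, 13, 14, 16
Level 2: 0, 4, 5, 7, 8, 12, 15, 18
Level 3: 3, 9, 10, 11, 17
15 first appears at level 2.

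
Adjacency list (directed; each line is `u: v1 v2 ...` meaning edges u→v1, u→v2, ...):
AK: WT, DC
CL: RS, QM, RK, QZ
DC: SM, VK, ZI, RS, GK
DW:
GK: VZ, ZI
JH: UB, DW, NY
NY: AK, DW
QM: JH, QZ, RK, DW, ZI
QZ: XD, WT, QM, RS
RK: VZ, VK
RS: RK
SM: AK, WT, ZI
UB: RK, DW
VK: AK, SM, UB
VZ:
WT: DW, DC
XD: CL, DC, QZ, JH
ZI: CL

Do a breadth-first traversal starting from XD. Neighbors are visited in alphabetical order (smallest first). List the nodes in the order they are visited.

XD, CL, DC, JH, QZ, QM, RK, RS, GK, SM, VK, ZI, DW, NY, UB, WT, VZ, AK

Visit XD; enqueue CL, DC, JH, QZ → queue [CL, DC, JH, QZ]
Visit CL; enqueue QM, RK, RS → queue [DC, JH, QZ, QM, RK, RS]
Visit DC; enqueue GK, SM, VK, ZI → queue [JH, QZ, QM, RK, RS, GK, SM, VK, ZI]
Visit JH; enqueue DW, NY, UB → queue [QZ, QM, RK, RS, GK, SM, VK, ZI, DW, NY, UB]
Visit QZ; enqueue WT → queue [QM, RK, RS, GK, SM, VK, ZI, DW, NY, UB, WT]
Visit QM → queue [RK, RS, GK, SM, VK, ZI, DW, NY, UB, WT]
Visit RK; enqueue VZ → queue [RS, GK, SM, VK, ZI, DW, NY, UB, WT, VZ]
Visit RS → queue [GK, SM, VK, ZI, DW, NY, UB, WT, VZ]
Visit GK → queue [SM, VK, ZI, DW, NY, UB, WT, VZ]
Visit SM; enqueue AK → queue [VK, ZI, DW, NY, UB, WT, VZ, AK]
Visit VK → queue [ZI, DW, NY, UB, WT, VZ, AK]
Visit ZI → queue [DW, NY, UB, WT, VZ, AK]
Visit DW → queue [NY, UB, WT, VZ, AK]
Visit NY → queue [UB, WT, VZ, AK]
Visit UB → queue [WT, VZ, AK]
Visit WT → queue [VZ, AK]
Visit VZ → queue [AK]
Visit AK → queue []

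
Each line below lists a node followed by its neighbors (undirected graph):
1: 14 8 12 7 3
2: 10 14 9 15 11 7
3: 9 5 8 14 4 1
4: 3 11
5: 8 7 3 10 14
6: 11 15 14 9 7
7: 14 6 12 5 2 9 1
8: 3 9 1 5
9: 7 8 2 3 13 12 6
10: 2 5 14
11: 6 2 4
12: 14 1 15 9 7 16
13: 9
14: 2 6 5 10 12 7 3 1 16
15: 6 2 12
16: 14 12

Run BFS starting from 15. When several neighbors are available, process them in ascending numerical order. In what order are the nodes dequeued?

15 -> 2 -> 6 -> 12 -> 7 -> 9 -> 10 -> 11 -> 14 -> 1 -> 16 -> 5 -> 3 -> 8 -> 13 -> 4

Visit 15; enqueue 2, 6, 12 → queue [2, 6, 12]
Visit 2; enqueue 7, 9, 10, 11, 14 → queue [6, 12, 7, 9, 10, 11, 14]
Visit 6 → queue [12, 7, 9, 10, 11, 14]
Visit 12; enqueue 1, 16 → queue [7, 9, 10, 11, 14, 1, 16]
Visit 7; enqueue 5 → queue [9, 10, 11, 14, 1, 16, 5]
Visit 9; enqueue 3, 8, 13 → queue [10, 11, 14, 1, 16, 5, 3, 8, 13]
Visit 10 → queue [11, 14, 1, 16, 5, 3, 8, 13]
Visit 11; enqueue 4 → queue [14, 1, 16, 5, 3, 8, 13, 4]
Visit 14 → queue [1, 16, 5, 3, 8, 13, 4]
Visit 1 → queue [16, 5, 3, 8, 13, 4]
Visit 16 → queue [5, 3, 8, 13, 4]
Visit 5 → queue [3, 8, 13, 4]
Visit 3 → queue [8, 13, 4]
Visit 8 → queue [13, 4]
Visit 13 → queue [4]
Visit 4 → queue []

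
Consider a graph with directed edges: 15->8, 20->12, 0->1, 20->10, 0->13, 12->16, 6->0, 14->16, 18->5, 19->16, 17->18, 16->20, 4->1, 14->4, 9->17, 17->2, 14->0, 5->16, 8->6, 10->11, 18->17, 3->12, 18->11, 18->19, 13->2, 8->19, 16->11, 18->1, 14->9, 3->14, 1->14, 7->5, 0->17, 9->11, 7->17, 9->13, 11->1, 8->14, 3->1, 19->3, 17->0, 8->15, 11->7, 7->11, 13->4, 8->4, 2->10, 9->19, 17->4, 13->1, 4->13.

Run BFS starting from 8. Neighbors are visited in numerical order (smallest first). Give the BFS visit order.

8 4 6 14 15 19 1 13 0 9 16 3 2 17 11 20 12 10 18 7 5

Visit 8; enqueue 4, 6, 14, 15, 19 → queue [4, 6, 14, 15, 19]
Visit 4; enqueue 1, 13 → queue [6, 14, 15, 19, 1, 13]
Visit 6; enqueue 0 → queue [14, 15, 19, 1, 13, 0]
Visit 14; enqueue 9, 16 → queue [15, 19, 1, 13, 0, 9, 16]
Visit 15 → queue [19, 1, 13, 0, 9, 16]
Visit 19; enqueue 3 → queue [1, 13, 0, 9, 16, 3]
Visit 1 → queue [13, 0, 9, 16, 3]
Visit 13; enqueue 2 → queue [0, 9, 16, 3, 2]
Visit 0; enqueue 17 → queue [9, 16, 3, 2, 17]
Visit 9; enqueue 11 → queue [16, 3, 2, 17, 11]
Visit 16; enqueue 20 → queue [3, 2, 17, 11, 20]
Visit 3; enqueue 12 → queue [2, 17, 11, 20, 12]
Visit 2; enqueue 10 → queue [17, 11, 20, 12, 10]
Visit 17; enqueue 18 → queue [11, 20, 12, 10, 18]
Visit 11; enqueue 7 → queue [20, 12, 10, 18, 7]
Visit 20 → queue [12, 10, 18, 7]
Visit 12 → queue [10, 18, 7]
Visit 10 → queue [18, 7]
Visit 18; enqueue 5 → queue [7, 5]
Visit 7 → queue [5]
Visit 5 → queue []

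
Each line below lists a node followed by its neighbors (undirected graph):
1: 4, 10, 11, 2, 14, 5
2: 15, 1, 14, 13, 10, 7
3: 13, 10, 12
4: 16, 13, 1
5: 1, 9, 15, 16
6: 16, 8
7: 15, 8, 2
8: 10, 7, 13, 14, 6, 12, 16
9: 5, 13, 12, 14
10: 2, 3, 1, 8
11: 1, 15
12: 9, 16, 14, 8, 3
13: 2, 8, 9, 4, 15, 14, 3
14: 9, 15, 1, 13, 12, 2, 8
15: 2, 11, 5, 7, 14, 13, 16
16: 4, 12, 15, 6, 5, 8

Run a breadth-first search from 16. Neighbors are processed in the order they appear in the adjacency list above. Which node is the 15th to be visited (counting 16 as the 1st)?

7

Visit 16; enqueue 4, 12, 15, 6, 5, 8 → queue [4, 12, 15, 6, 5, 8]
Visit 4; enqueue 13, 1 → queue [12, 15, 6, 5, 8, 13, 1]
Visit 12; enqueue 9, 14, 3 → queue [15, 6, 5, 8, 13, 1, 9, 14, 3]
Visit 15; enqueue 2, 11, 7 → queue [6, 5, 8, 13, 1, 9, 14, 3, 2, 11, 7]
Visit 6 → queue [5, 8, 13, 1, 9, 14, 3, 2, 11, 7]
Visit 5 → queue [8, 13, 1, 9, 14, 3, 2, 11, 7]
Visit 8; enqueue 10 → queue [13, 1, 9, 14, 3, 2, 11, 7, 10]
Visit 13 → queue [1, 9, 14, 3, 2, 11, 7, 10]
Visit 1 → queue [9, 14, 3, 2, 11, 7, 10]
Visit 9 → queue [14, 3, 2, 11, 7, 10]
Visit 14 → queue [3, 2, 11, 7, 10]
Visit 3 → queue [2, 11, 7, 10]
Visit 2 → queue [11, 7, 10]
Visit 11 → queue [7, 10]
Visit 7 → queue [10]
Visit 10 → queue []

Visit order: 16, 4, 12, 15, 6, 5, 8, 13, 1, 9, 14, 3, 2, 11, 7, 10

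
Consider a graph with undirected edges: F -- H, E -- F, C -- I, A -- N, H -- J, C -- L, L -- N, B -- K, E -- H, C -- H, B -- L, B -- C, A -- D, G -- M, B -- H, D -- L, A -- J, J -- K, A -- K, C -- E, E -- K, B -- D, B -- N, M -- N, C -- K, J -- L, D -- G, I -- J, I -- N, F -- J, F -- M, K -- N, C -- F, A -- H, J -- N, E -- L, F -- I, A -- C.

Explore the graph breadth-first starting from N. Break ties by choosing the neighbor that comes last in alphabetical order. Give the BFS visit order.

Visit N; enqueue M, L, K, J, I, B, A → queue [M, L, K, J, I, B, A]
Visit M; enqueue G, F → queue [L, K, J, I, B, A, G, F]
Visit L; enqueue E, D, C → queue [K, J, I, B, A, G, F, E, D, C]
Visit K → queue [J, I, B, A, G, F, E, D, C]
Visit J; enqueue H → queue [I, B, A, G, F, E, D, C, H]
Visit I → queue [B, A, G, F, E, D, C, H]
Visit B → queue [A, G, F, E, D, C, H]
Visit A → queue [G, F, E, D, C, H]
Visit G → queue [F, E, D, C, H]
Visit F → queue [E, D, C, H]
Visit E → queue [D, C, H]
Visit D → queue [C, H]
Visit C → queue [H]
Visit H → queue []

N → M → L → K → J → I → B → A → G → F → E → D → C → H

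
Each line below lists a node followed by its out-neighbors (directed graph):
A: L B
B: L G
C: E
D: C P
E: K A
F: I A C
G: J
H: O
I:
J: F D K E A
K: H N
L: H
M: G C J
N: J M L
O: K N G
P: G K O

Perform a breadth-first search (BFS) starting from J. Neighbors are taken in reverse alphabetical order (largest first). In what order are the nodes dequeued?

J, K, F, E, D, A, N, H, I, C, P, L, B, M, O, G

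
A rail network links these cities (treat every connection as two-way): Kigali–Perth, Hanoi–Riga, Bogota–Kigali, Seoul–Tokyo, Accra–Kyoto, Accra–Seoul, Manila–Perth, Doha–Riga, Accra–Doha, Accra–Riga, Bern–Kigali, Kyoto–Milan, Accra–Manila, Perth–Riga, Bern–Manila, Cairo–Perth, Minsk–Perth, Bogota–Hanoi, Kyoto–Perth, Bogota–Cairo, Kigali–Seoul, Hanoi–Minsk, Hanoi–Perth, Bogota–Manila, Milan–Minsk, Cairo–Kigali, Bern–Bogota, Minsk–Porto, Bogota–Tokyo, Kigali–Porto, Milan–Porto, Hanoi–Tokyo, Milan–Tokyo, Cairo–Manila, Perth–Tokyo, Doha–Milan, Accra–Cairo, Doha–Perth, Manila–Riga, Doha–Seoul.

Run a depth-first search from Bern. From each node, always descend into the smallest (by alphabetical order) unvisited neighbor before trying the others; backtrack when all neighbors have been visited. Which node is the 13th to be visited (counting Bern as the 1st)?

Visit Bern
Bern → Bogota
Bogota → Cairo
Cairo → Accra
Accra → Doha
Doha → Milan
Milan → Kyoto
Kyoto → Perth
Perth → Hanoi
Hanoi → Minsk
Minsk → Porto
Porto → Kigali
Kigali → Seoul
Seoul → Tokyo
Hanoi → Riga
Riga → Manila

Visit order: Bern, Bogota, Cairo, Accra, Doha, Milan, Kyoto, Perth, Hanoi, Minsk, Porto, Kigali, Seoul, Tokyo, Riga, Manila

Seoul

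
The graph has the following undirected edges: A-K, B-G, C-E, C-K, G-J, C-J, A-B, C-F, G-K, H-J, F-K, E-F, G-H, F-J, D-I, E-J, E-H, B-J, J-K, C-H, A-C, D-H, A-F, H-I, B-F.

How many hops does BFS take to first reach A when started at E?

Level 0: E
Level 1: C, F, H, J
Level 2: A, B, D, G, I, K
A first appears at level 2.

2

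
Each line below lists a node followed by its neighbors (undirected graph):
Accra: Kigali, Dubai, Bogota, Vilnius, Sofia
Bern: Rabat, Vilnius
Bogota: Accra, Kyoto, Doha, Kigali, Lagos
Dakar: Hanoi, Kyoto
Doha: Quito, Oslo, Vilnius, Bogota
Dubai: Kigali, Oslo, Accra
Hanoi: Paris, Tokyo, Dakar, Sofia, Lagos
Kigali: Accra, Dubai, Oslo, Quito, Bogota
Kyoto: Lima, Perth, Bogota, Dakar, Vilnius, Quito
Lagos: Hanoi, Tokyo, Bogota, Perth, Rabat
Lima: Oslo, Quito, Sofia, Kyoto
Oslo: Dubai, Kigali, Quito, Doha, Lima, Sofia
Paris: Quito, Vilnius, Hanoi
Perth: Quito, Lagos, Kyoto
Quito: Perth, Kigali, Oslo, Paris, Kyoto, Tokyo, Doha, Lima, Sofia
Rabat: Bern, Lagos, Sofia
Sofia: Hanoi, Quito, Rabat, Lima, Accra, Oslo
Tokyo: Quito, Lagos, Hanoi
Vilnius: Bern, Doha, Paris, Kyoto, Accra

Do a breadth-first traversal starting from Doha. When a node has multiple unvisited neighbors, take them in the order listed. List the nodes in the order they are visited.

Doha, Quito, Oslo, Vilnius, Bogota, Perth, Kigali, Paris, Kyoto, Tokyo, Lima, Sofia, Dubai, Bern, Accra, Lagos, Hanoi, Dakar, Rabat

Visit Doha; enqueue Quito, Oslo, Vilnius, Bogota → queue [Quito, Oslo, Vilnius, Bogota]
Visit Quito; enqueue Perth, Kigali, Paris, Kyoto, Tokyo, Lima, Sofia → queue [Oslo, Vilnius, Bogota, Perth, Kigali, Paris, Kyoto, Tokyo, Lima, Sofia]
Visit Oslo; enqueue Dubai → queue [Vilnius, Bogota, Perth, Kigali, Paris, Kyoto, Tokyo, Lima, Sofia, Dubai]
Visit Vilnius; enqueue Bern, Accra → queue [Bogota, Perth, Kigali, Paris, Kyoto, Tokyo, Lima, Sofia, Dubai, Bern, Accra]
Visit Bogota; enqueue Lagos → queue [Perth, Kigali, Paris, Kyoto, Tokyo, Lima, Sofia, Dubai, Bern, Accra, Lagos]
Visit Perth → queue [Kigali, Paris, Kyoto, Tokyo, Lima, Sofia, Dubai, Bern, Accra, Lagos]
Visit Kigali → queue [Paris, Kyoto, Tokyo, Lima, Sofia, Dubai, Bern, Accra, Lagos]
Visit Paris; enqueue Hanoi → queue [Kyoto, Tokyo, Lima, Sofia, Dubai, Bern, Accra, Lagos, Hanoi]
Visit Kyoto; enqueue Dakar → queue [Tokyo, Lima, Sofia, Dubai, Bern, Accra, Lagos, Hanoi, Dakar]
Visit Tokyo → queue [Lima, Sofia, Dubai, Bern, Accra, Lagos, Hanoi, Dakar]
Visit Lima → queue [Sofia, Dubai, Bern, Accra, Lagos, Hanoi, Dakar]
Visit Sofia; enqueue Rabat → queue [Dubai, Bern, Accra, Lagos, Hanoi, Dakar, Rabat]
Visit Dubai → queue [Bern, Accra, Lagos, Hanoi, Dakar, Rabat]
Visit Bern → queue [Accra, Lagos, Hanoi, Dakar, Rabat]
Visit Accra → queue [Lagos, Hanoi, Dakar, Rabat]
Visit Lagos → queue [Hanoi, Dakar, Rabat]
Visit Hanoi → queue [Dakar, Rabat]
Visit Dakar → queue [Rabat]
Visit Rabat → queue []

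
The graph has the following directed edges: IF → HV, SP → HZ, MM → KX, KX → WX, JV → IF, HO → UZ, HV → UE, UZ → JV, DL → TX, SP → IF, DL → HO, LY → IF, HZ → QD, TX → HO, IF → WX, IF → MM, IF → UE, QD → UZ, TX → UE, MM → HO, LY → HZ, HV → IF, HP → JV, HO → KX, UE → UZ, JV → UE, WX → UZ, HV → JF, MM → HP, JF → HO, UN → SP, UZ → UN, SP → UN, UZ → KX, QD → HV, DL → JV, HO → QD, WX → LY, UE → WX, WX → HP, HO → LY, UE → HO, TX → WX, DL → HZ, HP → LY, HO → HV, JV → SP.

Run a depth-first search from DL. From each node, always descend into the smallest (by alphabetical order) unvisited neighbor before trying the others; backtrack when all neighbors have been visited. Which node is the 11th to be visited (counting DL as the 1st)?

UZ

Visit DL
DL → HO
HO → HV
HV → IF
IF → MM
MM → HP
HP → JV
JV → SP
SP → HZ
HZ → QD
QD → UZ
UZ → KX
KX → WX
WX → LY
UZ → UN
JV → UE
HV → JF
DL → TX

Visit order: DL, HO, HV, IF, MM, HP, JV, SP, HZ, QD, UZ, KX, WX, LY, UN, UE, JF, TX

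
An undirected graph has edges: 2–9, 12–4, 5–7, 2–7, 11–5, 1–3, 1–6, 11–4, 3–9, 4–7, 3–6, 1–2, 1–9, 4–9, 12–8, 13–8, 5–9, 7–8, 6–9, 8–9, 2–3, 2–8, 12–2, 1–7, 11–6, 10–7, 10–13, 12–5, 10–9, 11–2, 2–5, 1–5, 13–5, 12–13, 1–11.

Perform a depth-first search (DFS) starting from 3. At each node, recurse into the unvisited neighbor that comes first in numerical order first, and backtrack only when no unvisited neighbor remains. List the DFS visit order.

3 -> 1 -> 2 -> 5 -> 7 -> 4 -> 9 -> 6 -> 11 -> 8 -> 12 -> 13 -> 10

Visit 3
3 → 1
1 → 2
2 → 5
5 → 7
7 → 4
4 → 9
9 → 6
6 → 11
9 → 8
8 → 12
12 → 13
13 → 10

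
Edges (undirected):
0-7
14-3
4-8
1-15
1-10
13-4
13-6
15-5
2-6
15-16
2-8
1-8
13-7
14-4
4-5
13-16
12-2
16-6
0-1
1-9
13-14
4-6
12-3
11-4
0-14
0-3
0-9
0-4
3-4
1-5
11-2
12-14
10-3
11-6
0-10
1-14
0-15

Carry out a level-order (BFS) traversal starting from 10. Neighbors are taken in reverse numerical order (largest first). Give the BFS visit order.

Visit 10; enqueue 3, 1, 0 → queue [3, 1, 0]
Visit 3; enqueue 14, 12, 4 → queue [1, 0, 14, 12, 4]
Visit 1; enqueue 15, 9, 8, 5 → queue [0, 14, 12, 4, 15, 9, 8, 5]
Visit 0; enqueue 7 → queue [14, 12, 4, 15, 9, 8, 5, 7]
Visit 14; enqueue 13 → queue [12, 4, 15, 9, 8, 5, 7, 13]
Visit 12; enqueue 2 → queue [4, 15, 9, 8, 5, 7, 13, 2]
Visit 4; enqueue 11, 6 → queue [15, 9, 8, 5, 7, 13, 2, 11, 6]
Visit 15; enqueue 16 → queue [9, 8, 5, 7, 13, 2, 11, 6, 16]
Visit 9 → queue [8, 5, 7, 13, 2, 11, 6, 16]
Visit 8 → queue [5, 7, 13, 2, 11, 6, 16]
Visit 5 → queue [7, 13, 2, 11, 6, 16]
Visit 7 → queue [13, 2, 11, 6, 16]
Visit 13 → queue [2, 11, 6, 16]
Visit 2 → queue [11, 6, 16]
Visit 11 → queue [6, 16]
Visit 6 → queue [16]
Visit 16 → queue []

10 -> 3 -> 1 -> 0 -> 14 -> 12 -> 4 -> 15 -> 9 -> 8 -> 5 -> 7 -> 13 -> 2 -> 11 -> 6 -> 16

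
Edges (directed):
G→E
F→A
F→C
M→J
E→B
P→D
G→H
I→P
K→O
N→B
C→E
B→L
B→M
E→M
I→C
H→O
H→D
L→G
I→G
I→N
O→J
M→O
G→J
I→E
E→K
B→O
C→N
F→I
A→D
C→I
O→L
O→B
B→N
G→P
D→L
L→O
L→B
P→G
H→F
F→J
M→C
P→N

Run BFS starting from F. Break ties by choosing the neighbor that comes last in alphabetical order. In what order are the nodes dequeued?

Visit F; enqueue J, I, C, A → queue [J, I, C, A]
Visit J → queue [I, C, A]
Visit I; enqueue P, N, G, E → queue [C, A, P, N, G, E]
Visit C → queue [A, P, N, G, E]
Visit A; enqueue D → queue [P, N, G, E, D]
Visit P → queue [N, G, E, D]
Visit N; enqueue B → queue [G, E, D, B]
Visit G; enqueue H → queue [E, D, B, H]
Visit E; enqueue M, K → queue [D, B, H, M, K]
Visit D; enqueue L → queue [B, H, M, K, L]
Visit B; enqueue O → queue [H, M, K, L, O]
Visit H → queue [M, K, L, O]
Visit M → queue [K, L, O]
Visit K → queue [L, O]
Visit L → queue [O]
Visit O → queue []

F → J → I → C → A → P → N → G → E → D → B → H → M → K → L → O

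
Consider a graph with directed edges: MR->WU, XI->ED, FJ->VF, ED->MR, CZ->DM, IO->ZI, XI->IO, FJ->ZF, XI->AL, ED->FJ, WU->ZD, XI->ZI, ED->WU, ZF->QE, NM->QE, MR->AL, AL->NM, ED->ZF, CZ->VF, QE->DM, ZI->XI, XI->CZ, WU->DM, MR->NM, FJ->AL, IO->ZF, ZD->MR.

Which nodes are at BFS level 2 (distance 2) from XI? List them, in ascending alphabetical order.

DM, FJ, MR, NM, VF, WU, ZF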